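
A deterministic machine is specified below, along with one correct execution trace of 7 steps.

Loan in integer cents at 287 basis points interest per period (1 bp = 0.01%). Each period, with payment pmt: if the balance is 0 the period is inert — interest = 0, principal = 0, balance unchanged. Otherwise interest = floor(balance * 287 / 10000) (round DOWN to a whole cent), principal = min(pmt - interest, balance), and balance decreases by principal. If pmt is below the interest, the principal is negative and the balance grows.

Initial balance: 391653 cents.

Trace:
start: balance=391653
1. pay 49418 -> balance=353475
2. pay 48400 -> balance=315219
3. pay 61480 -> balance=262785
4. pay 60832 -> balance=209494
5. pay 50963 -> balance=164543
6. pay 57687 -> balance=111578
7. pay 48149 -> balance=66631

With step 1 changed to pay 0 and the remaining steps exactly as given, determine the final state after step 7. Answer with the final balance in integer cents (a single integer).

125194

(re-executing from step 1 with the substitution; state before step 1: balance=391653)
1. pay 0 -> balance=402893
2. pay 48400 -> balance=366056
3. pay 61480 -> balance=315081
4. pay 60832 -> balance=263291
5. pay 50963 -> balance=219884
6. pay 57687 -> balance=168507
7. pay 48149 -> balance=125194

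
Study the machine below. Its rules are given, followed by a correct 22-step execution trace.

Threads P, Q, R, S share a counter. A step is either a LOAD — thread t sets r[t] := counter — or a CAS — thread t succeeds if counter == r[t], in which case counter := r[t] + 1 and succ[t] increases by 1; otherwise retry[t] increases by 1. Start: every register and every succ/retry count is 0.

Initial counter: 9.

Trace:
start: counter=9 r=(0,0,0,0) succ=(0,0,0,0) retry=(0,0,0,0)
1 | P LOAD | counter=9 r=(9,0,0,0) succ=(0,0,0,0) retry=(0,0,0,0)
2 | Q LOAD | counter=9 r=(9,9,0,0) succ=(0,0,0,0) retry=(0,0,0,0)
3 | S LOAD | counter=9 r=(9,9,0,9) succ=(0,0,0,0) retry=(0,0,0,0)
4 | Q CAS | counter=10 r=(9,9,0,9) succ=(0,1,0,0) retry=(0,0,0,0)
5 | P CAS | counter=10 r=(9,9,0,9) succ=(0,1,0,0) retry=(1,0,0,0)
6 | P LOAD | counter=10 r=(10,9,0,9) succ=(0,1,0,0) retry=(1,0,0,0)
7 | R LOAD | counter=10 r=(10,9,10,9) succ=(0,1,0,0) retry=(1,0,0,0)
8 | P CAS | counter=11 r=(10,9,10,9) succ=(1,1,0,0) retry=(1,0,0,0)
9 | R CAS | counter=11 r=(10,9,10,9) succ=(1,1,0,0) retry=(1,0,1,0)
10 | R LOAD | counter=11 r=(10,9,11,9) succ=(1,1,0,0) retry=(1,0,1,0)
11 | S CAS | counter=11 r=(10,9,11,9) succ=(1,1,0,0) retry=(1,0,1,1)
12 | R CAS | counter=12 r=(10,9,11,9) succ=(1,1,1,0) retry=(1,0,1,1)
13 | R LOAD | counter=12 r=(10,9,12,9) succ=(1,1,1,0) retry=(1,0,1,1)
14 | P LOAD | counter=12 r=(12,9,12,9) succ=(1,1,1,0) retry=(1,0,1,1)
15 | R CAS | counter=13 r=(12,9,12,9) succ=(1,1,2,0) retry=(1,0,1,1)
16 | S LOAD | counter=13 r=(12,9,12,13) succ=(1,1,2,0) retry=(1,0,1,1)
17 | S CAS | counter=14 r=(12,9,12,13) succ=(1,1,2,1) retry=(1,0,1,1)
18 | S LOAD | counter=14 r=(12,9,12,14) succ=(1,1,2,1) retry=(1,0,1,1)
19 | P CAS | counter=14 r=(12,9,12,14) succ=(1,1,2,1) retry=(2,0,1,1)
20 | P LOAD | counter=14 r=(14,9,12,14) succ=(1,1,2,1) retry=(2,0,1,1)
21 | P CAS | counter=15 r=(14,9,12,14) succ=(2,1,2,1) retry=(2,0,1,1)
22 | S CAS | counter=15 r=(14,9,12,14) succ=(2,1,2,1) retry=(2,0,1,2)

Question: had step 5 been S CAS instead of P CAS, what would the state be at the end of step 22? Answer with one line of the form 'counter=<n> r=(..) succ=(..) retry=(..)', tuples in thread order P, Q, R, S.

counter=15 r=(14,9,12,14) succ=(2,1,2,1) retry=(1,0,1,3)

(re-executing from step 5 with the substitution; state before step 5: counter=10 r=(9,9,0,9) succ=(0,1,0,0) retry=(0,0,0,0))
5 | S CAS | counter=10 r=(9,9,0,9) succ=(0,1,0,0) retry=(0,0,0,1)
6 | P LOAD | counter=10 r=(10,9,0,9) succ=(0,1,0,0) retry=(0,0,0,1)
7 | R LOAD | counter=10 r=(10,9,10,9) succ=(0,1,0,0) retry=(0,0,0,1)
8 | P CAS | counter=11 r=(10,9,10,9) succ=(1,1,0,0) retry=(0,0,0,1)
9 | R CAS | counter=11 r=(10,9,10,9) succ=(1,1,0,0) retry=(0,0,1,1)
10 | R LOAD | counter=11 r=(10,9,11,9) succ=(1,1,0,0) retry=(0,0,1,1)
11 | S CAS | counter=11 r=(10,9,11,9) succ=(1,1,0,0) retry=(0,0,1,2)
12 | R CAS | counter=12 r=(10,9,11,9) succ=(1,1,1,0) retry=(0,0,1,2)
13 | R LOAD | counter=12 r=(10,9,12,9) succ=(1,1,1,0) retry=(0,0,1,2)
14 | P LOAD | counter=12 r=(12,9,12,9) succ=(1,1,1,0) retry=(0,0,1,2)
15 | R CAS | counter=13 r=(12,9,12,9) succ=(1,1,2,0) retry=(0,0,1,2)
16 | S LOAD | counter=13 r=(12,9,12,13) succ=(1,1,2,0) retry=(0,0,1,2)
17 | S CAS | counter=14 r=(12,9,12,13) succ=(1,1,2,1) retry=(0,0,1,2)
18 | S LOAD | counter=14 r=(12,9,12,14) succ=(1,1,2,1) retry=(0,0,1,2)
19 | P CAS | counter=14 r=(12,9,12,14) succ=(1,1,2,1) retry=(1,0,1,2)
20 | P LOAD | counter=14 r=(14,9,12,14) succ=(1,1,2,1) retry=(1,0,1,2)
21 | P CAS | counter=15 r=(14,9,12,14) succ=(2,1,2,1) retry=(1,0,1,2)
22 | S CAS | counter=15 r=(14,9,12,14) succ=(2,1,2,1) retry=(1,0,1,3)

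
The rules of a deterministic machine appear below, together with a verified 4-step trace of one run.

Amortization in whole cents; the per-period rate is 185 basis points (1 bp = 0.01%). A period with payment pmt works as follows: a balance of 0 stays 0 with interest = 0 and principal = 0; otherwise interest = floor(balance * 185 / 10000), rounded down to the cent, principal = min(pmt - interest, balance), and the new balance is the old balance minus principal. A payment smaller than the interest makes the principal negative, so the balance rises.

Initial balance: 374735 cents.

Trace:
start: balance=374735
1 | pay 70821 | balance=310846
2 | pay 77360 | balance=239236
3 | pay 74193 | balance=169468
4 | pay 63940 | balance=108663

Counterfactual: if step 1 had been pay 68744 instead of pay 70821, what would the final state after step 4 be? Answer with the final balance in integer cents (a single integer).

(re-executing from step 1 with the substitution; state before step 1: balance=374735)
1 | pay 68744 | balance=312923
2 | pay 77360 | balance=241352
3 | pay 74193 | balance=171624
4 | pay 63940 | balance=110859

110859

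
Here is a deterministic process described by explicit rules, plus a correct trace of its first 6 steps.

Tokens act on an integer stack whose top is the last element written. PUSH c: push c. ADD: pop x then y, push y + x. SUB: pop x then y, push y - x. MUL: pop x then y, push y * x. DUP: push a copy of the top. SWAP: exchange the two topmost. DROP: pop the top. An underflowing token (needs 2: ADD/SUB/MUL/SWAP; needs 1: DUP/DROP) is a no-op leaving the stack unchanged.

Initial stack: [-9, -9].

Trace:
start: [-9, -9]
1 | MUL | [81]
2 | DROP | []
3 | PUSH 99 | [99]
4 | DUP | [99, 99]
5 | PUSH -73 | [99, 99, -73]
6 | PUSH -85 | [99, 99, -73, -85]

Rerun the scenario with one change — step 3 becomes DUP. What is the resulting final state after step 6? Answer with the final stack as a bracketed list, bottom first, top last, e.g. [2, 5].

(re-executing from step 3 with the substitution; state before step 3: [])
3 | DUP | []
4 | DUP | []
5 | PUSH -73 | [-73]
6 | PUSH -85 | [-73, -85]

[-73, -85]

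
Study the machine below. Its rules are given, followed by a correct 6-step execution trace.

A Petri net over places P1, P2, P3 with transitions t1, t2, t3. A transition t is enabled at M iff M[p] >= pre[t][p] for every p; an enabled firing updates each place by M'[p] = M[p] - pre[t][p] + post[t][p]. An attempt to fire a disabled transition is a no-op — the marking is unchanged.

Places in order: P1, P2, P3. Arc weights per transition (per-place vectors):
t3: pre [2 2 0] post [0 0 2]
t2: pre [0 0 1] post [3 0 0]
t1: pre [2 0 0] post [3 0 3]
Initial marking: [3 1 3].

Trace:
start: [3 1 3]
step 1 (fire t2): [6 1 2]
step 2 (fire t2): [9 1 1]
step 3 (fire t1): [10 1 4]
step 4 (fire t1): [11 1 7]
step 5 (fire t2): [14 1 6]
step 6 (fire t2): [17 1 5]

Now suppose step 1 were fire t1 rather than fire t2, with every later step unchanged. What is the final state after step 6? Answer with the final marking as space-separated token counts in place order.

15 1 9

(re-executing from step 1 with the substitution; state before step 1: [3 1 3])
step 1 (fire t1): [4 1 6]
step 2 (fire t2): [7 1 5]
step 3 (fire t1): [8 1 8]
step 4 (fire t1): [9 1 11]
step 5 (fire t2): [12 1 10]
step 6 (fire t2): [15 1 9]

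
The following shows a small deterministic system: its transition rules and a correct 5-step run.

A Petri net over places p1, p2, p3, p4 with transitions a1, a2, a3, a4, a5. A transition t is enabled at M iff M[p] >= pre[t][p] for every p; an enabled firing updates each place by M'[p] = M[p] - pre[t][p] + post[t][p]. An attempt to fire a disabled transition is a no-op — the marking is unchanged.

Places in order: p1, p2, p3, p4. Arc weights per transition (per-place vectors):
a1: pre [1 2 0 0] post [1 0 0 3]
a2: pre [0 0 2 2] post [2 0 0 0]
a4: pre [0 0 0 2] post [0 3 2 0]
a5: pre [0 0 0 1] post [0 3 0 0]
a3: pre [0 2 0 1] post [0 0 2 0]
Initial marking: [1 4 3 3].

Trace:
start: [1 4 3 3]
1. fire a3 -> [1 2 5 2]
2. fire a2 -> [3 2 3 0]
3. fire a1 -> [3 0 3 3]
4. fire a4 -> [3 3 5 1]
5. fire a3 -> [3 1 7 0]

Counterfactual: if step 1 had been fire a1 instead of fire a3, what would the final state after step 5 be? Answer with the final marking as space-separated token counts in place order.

(re-executing from step 1 with the substitution; state before step 1: [1 4 3 3])
1. fire a1 -> [1 2 3 6]
2. fire a2 -> [3 2 1 4]
3. fire a1 -> [3 0 1 7]
4. fire a4 -> [3 3 3 5]
5. fire a3 -> [3 1 5 4]

3 1 5 4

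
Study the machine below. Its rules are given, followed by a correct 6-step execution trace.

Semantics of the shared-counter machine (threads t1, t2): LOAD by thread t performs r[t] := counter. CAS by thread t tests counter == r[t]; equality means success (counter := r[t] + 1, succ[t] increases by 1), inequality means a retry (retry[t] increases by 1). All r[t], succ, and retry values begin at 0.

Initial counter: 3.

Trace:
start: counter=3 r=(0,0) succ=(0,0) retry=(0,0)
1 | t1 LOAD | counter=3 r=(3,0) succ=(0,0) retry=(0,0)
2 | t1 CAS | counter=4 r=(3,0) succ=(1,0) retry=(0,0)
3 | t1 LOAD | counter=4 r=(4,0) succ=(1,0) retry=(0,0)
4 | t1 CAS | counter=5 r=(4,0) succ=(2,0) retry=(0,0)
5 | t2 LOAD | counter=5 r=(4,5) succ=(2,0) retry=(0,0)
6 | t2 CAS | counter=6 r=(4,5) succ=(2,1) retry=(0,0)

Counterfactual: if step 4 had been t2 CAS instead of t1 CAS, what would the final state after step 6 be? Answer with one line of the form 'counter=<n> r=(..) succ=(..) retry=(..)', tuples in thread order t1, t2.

counter=5 r=(4,4) succ=(1,1) retry=(0,1)

(re-executing from step 4 with the substitution; state before step 4: counter=4 r=(4,0) succ=(1,0) retry=(0,0))
4 | t2 CAS | counter=4 r=(4,0) succ=(1,0) retry=(0,1)
5 | t2 LOAD | counter=4 r=(4,4) succ=(1,0) retry=(0,1)
6 | t2 CAS | counter=5 r=(4,4) succ=(1,1) retry=(0,1)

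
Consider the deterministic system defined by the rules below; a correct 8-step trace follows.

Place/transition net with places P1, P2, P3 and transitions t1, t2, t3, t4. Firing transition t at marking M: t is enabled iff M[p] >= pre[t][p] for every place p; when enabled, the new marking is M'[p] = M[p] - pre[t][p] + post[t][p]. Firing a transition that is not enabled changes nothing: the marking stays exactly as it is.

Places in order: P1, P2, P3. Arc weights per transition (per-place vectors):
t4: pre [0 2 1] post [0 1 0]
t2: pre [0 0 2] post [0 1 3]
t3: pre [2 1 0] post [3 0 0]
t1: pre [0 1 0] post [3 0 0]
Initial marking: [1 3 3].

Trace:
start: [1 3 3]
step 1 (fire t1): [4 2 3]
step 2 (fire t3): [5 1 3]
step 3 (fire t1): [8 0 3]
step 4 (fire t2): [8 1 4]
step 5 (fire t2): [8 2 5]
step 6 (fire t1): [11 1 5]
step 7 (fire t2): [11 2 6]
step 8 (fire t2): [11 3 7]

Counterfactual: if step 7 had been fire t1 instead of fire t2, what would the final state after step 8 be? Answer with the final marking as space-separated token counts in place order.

14 1 6

(re-executing from step 7 with the substitution; state before step 7: [11 1 5])
step 7 (fire t1): [14 0 5]
step 8 (fire t2): [14 1 6]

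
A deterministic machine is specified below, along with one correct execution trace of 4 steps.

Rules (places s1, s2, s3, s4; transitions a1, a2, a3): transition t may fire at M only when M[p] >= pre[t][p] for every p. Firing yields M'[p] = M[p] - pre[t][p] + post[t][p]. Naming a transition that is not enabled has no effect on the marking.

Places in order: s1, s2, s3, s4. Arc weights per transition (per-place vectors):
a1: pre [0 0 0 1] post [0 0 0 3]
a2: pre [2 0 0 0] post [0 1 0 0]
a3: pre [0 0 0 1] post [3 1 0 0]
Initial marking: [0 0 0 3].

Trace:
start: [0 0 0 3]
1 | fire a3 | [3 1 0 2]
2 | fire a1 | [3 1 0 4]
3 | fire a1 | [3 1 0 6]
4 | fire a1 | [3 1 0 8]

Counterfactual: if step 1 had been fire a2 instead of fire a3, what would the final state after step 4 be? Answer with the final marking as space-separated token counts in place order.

(re-executing from step 1 with the substitution; state before step 1: [0 0 0 3])
1 | fire a2 | [0 0 0 3]
2 | fire a1 | [0 0 0 5]
3 | fire a1 | [0 0 0 7]
4 | fire a1 | [0 0 0 9]

0 0 0 9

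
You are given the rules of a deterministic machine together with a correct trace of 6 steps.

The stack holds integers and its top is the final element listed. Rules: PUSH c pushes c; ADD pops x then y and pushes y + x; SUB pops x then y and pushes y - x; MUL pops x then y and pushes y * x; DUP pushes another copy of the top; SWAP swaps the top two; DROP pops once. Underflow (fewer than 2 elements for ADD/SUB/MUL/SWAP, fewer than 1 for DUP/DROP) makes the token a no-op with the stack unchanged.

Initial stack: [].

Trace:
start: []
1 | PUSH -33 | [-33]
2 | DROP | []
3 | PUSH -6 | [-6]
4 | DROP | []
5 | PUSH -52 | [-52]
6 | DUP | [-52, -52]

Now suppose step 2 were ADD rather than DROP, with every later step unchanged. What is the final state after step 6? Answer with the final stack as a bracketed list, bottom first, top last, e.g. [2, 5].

[-33, -52, -52]

(re-executing from step 2 with the substitution; state before step 2: [-33])
2 | ADD | [-33]
3 | PUSH -6 | [-33, -6]
4 | DROP | [-33]
5 | PUSH -52 | [-33, -52]
6 | DUP | [-33, -52, -52]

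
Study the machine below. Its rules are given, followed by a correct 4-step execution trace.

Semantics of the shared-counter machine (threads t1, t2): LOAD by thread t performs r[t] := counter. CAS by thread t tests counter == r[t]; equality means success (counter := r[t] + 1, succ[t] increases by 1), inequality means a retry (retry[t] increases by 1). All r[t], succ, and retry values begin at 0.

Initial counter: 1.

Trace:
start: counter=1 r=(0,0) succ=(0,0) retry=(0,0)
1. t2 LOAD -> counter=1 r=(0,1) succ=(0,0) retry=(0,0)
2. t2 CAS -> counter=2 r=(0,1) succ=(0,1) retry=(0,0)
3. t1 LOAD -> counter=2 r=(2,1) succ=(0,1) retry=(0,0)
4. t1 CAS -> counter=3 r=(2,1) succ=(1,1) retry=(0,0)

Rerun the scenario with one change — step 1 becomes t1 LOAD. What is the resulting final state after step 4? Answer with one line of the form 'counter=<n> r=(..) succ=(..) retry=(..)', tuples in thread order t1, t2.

(re-executing from step 1 with the substitution; state before step 1: counter=1 r=(0,0) succ=(0,0) retry=(0,0))
1. t1 LOAD -> counter=1 r=(1,0) succ=(0,0) retry=(0,0)
2. t2 CAS -> counter=1 r=(1,0) succ=(0,0) retry=(0,1)
3. t1 LOAD -> counter=1 r=(1,0) succ=(0,0) retry=(0,1)
4. t1 CAS -> counter=2 r=(1,0) succ=(1,0) retry=(0,1)

counter=2 r=(1,0) succ=(1,0) retry=(0,1)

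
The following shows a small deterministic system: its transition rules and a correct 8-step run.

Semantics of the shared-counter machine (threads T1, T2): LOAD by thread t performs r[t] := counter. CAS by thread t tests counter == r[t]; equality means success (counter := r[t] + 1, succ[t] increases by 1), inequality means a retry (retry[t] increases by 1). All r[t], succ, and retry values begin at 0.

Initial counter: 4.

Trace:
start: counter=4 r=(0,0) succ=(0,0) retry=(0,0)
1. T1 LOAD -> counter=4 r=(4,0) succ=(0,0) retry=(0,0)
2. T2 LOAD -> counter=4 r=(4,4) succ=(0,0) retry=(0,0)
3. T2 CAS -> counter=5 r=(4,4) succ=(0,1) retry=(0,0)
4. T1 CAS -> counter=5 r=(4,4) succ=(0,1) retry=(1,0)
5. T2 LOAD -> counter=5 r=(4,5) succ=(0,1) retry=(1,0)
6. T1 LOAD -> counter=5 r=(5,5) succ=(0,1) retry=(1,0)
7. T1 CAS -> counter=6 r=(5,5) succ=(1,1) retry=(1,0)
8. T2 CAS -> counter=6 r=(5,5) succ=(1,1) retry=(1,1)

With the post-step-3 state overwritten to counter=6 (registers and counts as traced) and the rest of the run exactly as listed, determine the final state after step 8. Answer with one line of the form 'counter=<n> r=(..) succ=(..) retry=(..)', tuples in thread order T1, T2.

state after step 3 := counter=6 r=(4,4) succ=(0,1) retry=(0,0)
4. T1 CAS -> counter=6 r=(4,4) succ=(0,1) retry=(1,0)
5. T2 LOAD -> counter=6 r=(4,6) succ=(0,1) retry=(1,0)
6. T1 LOAD -> counter=6 r=(6,6) succ=(0,1) retry=(1,0)
7. T1 CAS -> counter=7 r=(6,6) succ=(1,1) retry=(1,0)
8. T2 CAS -> counter=7 r=(6,6) succ=(1,1) retry=(1,1)

counter=7 r=(6,6) succ=(1,1) retry=(1,1)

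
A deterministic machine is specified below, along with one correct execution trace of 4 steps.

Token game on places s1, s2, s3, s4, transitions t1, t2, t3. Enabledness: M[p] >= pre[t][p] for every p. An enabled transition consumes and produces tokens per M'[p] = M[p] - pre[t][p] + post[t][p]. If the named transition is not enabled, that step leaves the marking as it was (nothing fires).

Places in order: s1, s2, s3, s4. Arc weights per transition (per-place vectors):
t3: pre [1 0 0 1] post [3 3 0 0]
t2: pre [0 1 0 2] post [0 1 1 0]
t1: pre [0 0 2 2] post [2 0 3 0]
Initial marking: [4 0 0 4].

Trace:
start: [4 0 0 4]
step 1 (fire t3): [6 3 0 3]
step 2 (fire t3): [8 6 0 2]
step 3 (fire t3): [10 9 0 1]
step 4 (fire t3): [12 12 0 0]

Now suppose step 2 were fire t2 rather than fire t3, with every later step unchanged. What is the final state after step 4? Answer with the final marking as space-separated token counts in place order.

8 6 1 0

(re-executing from step 2 with the substitution; state before step 2: [6 3 0 3])
step 2 (fire t2): [6 3 1 1]
step 3 (fire t3): [8 6 1 0]
step 4 (fire t3): [8 6 1 0]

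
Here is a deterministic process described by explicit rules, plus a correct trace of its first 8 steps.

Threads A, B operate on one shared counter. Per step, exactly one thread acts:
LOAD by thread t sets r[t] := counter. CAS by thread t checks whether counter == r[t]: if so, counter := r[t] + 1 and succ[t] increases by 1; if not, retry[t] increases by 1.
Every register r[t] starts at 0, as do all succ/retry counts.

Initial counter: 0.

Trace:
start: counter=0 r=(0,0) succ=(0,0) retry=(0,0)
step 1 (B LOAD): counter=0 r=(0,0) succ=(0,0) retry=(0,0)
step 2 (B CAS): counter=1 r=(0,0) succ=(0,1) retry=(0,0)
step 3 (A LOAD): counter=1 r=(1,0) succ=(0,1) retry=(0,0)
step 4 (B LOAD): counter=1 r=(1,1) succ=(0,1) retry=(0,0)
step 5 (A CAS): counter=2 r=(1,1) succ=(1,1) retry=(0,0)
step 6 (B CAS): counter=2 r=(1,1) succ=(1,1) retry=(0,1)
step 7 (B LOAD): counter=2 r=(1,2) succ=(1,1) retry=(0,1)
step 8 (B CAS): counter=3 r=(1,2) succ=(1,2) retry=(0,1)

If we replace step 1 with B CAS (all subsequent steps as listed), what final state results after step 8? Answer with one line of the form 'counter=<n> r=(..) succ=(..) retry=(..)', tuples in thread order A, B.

counter=3 r=(1,2) succ=(1,2) retry=(0,2)

(re-executing from step 1 with the substitution; state before step 1: counter=0 r=(0,0) succ=(0,0) retry=(0,0))
step 1 (B CAS): counter=1 r=(0,0) succ=(0,1) retry=(0,0)
step 2 (B CAS): counter=1 r=(0,0) succ=(0,1) retry=(0,1)
step 3 (A LOAD): counter=1 r=(1,0) succ=(0,1) retry=(0,1)
step 4 (B LOAD): counter=1 r=(1,1) succ=(0,1) retry=(0,1)
step 5 (A CAS): counter=2 r=(1,1) succ=(1,1) retry=(0,1)
step 6 (B CAS): counter=2 r=(1,1) succ=(1,1) retry=(0,2)
step 7 (B LOAD): counter=2 r=(1,2) succ=(1,1) retry=(0,2)
step 8 (B CAS): counter=3 r=(1,2) succ=(1,2) retry=(0,2)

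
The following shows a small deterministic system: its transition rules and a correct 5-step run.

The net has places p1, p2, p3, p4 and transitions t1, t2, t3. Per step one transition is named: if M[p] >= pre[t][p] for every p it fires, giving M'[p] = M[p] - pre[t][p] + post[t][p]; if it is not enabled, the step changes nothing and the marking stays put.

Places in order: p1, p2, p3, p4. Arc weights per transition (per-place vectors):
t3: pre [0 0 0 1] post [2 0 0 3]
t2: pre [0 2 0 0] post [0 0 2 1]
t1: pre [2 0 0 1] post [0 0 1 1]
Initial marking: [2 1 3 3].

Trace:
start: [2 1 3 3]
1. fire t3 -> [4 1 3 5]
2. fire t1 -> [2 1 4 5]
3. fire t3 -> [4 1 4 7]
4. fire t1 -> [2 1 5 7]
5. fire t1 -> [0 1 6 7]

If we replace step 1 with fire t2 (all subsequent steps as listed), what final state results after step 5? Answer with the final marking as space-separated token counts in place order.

(re-executing from step 1 with the substitution; state before step 1: [2 1 3 3])
1. fire t2 -> [2 1 3 3]
2. fire t1 -> [0 1 4 3]
3. fire t3 -> [2 1 4 5]
4. fire t1 -> [0 1 5 5]
5. fire t1 -> [0 1 5 5]

0 1 5 5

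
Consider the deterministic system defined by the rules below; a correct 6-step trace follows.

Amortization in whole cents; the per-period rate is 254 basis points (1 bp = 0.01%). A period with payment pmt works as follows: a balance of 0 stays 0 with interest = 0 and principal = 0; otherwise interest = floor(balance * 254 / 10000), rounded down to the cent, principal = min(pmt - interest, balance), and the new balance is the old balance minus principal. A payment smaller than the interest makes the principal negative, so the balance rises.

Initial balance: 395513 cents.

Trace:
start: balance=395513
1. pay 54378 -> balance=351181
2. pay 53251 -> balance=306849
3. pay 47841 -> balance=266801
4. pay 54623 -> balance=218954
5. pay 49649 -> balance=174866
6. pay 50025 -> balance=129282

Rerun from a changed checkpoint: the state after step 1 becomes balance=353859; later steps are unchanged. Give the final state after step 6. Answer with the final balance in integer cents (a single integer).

132319

state after step 1 := balance=353859
2. pay 53251 -> balance=309596
3. pay 47841 -> balance=269618
4. pay 54623 -> balance=221843
5. pay 49649 -> balance=177828
6. pay 50025 -> balance=132319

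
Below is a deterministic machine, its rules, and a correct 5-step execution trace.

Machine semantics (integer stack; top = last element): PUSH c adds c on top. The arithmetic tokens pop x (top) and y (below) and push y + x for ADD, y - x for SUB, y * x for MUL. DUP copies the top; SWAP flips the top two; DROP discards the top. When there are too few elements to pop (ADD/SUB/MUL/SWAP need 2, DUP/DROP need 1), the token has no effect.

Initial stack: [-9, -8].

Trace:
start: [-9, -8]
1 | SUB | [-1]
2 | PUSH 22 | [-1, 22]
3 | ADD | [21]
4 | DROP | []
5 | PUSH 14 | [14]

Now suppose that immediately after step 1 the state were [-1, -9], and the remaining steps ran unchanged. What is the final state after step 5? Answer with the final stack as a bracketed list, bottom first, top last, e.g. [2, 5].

[-1, 14]

state after step 1 := [-1, -9]
2 | PUSH 22 | [-1, -9, 22]
3 | ADD | [-1, 13]
4 | DROP | [-1]
5 | PUSH 14 | [-1, 14]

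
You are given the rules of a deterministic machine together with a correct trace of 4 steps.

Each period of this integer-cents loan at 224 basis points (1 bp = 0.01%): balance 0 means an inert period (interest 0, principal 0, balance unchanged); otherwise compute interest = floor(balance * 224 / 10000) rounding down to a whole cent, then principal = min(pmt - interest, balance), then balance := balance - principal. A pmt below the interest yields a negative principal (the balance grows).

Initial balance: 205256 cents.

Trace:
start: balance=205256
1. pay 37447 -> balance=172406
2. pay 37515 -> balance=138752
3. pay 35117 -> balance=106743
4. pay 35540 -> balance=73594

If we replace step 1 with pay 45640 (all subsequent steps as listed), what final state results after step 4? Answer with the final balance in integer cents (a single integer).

64838

(re-executing from step 1 with the substitution; state before step 1: balance=205256)
1. pay 45640 -> balance=164213
2. pay 37515 -> balance=130376
3. pay 35117 -> balance=98179
4. pay 35540 -> balance=64838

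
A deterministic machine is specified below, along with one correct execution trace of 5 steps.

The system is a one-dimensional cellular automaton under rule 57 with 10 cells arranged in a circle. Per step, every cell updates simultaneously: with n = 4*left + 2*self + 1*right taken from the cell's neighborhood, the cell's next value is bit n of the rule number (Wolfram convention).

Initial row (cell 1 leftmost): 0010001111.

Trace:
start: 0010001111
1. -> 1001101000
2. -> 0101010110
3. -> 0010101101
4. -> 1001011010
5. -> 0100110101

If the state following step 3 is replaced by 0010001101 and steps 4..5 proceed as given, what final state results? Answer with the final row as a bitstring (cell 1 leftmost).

state after step 3 := 0010001101
4. -> 1001101010
5. -> 0101010101

0101010101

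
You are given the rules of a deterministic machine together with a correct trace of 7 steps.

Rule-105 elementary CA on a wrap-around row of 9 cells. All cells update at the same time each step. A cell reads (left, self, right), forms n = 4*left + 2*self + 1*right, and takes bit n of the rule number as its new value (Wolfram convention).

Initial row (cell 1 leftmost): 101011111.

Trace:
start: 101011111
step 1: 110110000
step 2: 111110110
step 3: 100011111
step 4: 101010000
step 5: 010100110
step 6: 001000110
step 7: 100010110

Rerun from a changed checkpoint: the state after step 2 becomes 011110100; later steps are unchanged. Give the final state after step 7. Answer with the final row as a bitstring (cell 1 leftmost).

000100100

state after step 2 := 011110100
step 3: 010011001
step 4: 100011000
step 5: 001011010
step 6: 100111100
step 7: 000100100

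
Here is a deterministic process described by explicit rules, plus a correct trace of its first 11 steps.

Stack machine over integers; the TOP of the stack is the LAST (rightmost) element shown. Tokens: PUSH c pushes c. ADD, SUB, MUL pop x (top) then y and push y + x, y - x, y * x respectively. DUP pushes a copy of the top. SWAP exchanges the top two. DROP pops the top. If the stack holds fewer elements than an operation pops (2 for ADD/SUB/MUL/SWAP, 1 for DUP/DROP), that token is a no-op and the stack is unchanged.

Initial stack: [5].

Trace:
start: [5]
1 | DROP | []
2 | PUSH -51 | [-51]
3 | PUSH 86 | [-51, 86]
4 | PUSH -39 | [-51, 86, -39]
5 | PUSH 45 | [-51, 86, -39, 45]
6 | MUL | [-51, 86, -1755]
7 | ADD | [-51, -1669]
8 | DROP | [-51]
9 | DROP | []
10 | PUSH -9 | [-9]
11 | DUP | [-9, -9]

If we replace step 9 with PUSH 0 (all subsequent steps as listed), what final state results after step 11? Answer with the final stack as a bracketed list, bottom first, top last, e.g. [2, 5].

(re-executing from step 9 with the substitution; state before step 9: [-51])
9 | PUSH 0 | [-51, 0]
10 | PUSH -9 | [-51, 0, -9]
11 | DUP | [-51, 0, -9, -9]

[-51, 0, -9, -9]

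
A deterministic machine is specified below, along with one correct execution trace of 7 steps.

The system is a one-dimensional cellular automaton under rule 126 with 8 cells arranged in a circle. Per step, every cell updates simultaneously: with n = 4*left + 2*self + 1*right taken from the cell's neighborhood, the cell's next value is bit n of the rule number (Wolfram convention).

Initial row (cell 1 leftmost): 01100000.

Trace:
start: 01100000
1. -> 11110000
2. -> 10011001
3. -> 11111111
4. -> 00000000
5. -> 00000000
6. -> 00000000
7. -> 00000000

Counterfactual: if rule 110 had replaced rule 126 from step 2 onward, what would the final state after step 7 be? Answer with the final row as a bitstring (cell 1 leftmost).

(re-executing steps 2..7 under rule 110; state before step 2: 11110000)
2. -> 10010001
3. -> 10110011
4. -> 11110110
5. -> 10011111
6. -> 10110000
7. -> 11110001

11110001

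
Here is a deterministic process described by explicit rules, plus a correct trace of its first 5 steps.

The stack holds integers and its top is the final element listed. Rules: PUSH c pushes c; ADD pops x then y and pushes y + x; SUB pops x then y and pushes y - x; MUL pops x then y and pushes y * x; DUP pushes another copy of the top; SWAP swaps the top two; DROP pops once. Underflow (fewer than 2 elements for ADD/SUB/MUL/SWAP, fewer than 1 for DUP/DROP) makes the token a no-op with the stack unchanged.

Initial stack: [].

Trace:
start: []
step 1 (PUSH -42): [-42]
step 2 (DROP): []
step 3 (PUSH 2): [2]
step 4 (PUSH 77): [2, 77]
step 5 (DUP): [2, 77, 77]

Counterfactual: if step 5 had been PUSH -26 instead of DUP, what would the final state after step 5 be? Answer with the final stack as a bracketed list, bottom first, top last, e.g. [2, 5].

(re-executing from step 5 with the substitution; state before step 5: [2, 77])
step 5 (PUSH -26): [2, 77, -26]

[2, 77, -26]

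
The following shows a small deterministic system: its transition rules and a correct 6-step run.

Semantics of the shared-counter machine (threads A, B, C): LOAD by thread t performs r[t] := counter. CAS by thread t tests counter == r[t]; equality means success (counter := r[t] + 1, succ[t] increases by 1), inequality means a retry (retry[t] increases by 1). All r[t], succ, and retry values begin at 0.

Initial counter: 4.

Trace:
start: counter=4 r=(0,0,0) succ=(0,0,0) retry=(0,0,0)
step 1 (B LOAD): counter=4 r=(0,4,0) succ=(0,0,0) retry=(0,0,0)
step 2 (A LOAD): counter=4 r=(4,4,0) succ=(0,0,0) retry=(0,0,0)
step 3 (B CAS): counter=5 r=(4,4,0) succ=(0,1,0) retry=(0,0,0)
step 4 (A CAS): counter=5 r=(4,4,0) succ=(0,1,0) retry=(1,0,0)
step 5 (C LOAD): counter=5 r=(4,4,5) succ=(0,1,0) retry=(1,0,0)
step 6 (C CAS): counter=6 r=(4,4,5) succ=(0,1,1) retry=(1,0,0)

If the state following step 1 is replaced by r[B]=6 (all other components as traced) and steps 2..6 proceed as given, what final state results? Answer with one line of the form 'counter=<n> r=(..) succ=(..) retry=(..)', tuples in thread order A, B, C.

counter=6 r=(4,6,5) succ=(1,0,1) retry=(0,1,0)

state after step 1 := counter=4 r=(0,6,0) succ=(0,0,0) retry=(0,0,0)
step 2 (A LOAD): counter=4 r=(4,6,0) succ=(0,0,0) retry=(0,0,0)
step 3 (B CAS): counter=4 r=(4,6,0) succ=(0,0,0) retry=(0,1,0)
step 4 (A CAS): counter=5 r=(4,6,0) succ=(1,0,0) retry=(0,1,0)
step 5 (C LOAD): counter=5 r=(4,6,5) succ=(1,0,0) retry=(0,1,0)
step 6 (C CAS): counter=6 r=(4,6,5) succ=(1,0,1) retry=(0,1,0)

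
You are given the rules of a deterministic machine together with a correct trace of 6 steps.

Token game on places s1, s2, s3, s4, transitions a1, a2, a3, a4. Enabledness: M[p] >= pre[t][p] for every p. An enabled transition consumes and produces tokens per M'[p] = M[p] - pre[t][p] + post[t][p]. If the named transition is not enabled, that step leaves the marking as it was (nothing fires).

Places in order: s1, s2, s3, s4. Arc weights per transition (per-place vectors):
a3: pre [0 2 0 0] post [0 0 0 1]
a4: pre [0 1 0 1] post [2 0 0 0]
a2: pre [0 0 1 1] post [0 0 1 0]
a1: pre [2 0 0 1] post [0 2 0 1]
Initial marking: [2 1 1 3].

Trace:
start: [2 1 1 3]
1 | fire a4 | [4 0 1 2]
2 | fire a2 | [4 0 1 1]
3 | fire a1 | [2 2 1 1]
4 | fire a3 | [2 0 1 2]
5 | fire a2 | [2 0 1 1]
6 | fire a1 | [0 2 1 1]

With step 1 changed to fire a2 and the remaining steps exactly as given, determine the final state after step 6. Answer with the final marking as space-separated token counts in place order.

0 1 1 1

(re-executing from step 1 with the substitution; state before step 1: [2 1 1 3])
1 | fire a2 | [2 1 1 2]
2 | fire a2 | [2 1 1 1]
3 | fire a1 | [0 3 1 1]
4 | fire a3 | [0 1 1 2]
5 | fire a2 | [0 1 1 1]
6 | fire a1 | [0 1 1 1]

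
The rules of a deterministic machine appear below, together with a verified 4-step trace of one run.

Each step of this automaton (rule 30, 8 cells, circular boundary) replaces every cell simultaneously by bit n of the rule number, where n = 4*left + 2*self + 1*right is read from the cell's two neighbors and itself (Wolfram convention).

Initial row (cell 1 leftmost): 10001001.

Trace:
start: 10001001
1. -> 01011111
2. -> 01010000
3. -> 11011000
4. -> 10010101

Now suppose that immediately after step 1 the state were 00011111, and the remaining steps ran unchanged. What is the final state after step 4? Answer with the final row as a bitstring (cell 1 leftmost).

00101111

state after step 1 := 00011111
2. -> 10110000
3. -> 10101001
4. -> 00101111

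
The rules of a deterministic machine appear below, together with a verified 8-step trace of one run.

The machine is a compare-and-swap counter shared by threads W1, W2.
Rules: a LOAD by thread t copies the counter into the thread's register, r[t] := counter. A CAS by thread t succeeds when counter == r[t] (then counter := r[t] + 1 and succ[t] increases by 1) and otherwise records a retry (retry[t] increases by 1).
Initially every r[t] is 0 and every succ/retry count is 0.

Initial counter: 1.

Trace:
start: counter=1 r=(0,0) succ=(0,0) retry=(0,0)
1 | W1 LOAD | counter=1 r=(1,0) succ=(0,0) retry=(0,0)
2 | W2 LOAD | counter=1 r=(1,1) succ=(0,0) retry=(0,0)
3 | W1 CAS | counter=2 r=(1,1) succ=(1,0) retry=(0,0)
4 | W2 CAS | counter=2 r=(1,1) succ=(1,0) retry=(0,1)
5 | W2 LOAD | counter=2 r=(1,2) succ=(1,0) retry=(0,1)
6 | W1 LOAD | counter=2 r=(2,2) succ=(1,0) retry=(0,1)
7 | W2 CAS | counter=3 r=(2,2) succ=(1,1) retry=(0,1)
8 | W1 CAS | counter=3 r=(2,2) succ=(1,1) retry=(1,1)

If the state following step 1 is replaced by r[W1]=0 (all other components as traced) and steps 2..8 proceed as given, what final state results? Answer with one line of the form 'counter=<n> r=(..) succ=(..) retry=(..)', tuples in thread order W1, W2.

state after step 1 := counter=1 r=(0,0) succ=(0,0) retry=(0,0)
2 | W2 LOAD | counter=1 r=(0,1) succ=(0,0) retry=(0,0)
3 | W1 CAS | counter=1 r=(0,1) succ=(0,0) retry=(1,0)
4 | W2 CAS | counter=2 r=(0,1) succ=(0,1) retry=(1,0)
5 | W2 LOAD | counter=2 r=(0,2) succ=(0,1) retry=(1,0)
6 | W1 LOAD | counter=2 r=(2,2) succ=(0,1) retry=(1,0)
7 | W2 CAS | counter=3 r=(2,2) succ=(0,2) retry=(1,0)
8 | W1 CAS | counter=3 r=(2,2) succ=(0,2) retry=(2,0)

counter=3 r=(2,2) succ=(0,2) retry=(2,0)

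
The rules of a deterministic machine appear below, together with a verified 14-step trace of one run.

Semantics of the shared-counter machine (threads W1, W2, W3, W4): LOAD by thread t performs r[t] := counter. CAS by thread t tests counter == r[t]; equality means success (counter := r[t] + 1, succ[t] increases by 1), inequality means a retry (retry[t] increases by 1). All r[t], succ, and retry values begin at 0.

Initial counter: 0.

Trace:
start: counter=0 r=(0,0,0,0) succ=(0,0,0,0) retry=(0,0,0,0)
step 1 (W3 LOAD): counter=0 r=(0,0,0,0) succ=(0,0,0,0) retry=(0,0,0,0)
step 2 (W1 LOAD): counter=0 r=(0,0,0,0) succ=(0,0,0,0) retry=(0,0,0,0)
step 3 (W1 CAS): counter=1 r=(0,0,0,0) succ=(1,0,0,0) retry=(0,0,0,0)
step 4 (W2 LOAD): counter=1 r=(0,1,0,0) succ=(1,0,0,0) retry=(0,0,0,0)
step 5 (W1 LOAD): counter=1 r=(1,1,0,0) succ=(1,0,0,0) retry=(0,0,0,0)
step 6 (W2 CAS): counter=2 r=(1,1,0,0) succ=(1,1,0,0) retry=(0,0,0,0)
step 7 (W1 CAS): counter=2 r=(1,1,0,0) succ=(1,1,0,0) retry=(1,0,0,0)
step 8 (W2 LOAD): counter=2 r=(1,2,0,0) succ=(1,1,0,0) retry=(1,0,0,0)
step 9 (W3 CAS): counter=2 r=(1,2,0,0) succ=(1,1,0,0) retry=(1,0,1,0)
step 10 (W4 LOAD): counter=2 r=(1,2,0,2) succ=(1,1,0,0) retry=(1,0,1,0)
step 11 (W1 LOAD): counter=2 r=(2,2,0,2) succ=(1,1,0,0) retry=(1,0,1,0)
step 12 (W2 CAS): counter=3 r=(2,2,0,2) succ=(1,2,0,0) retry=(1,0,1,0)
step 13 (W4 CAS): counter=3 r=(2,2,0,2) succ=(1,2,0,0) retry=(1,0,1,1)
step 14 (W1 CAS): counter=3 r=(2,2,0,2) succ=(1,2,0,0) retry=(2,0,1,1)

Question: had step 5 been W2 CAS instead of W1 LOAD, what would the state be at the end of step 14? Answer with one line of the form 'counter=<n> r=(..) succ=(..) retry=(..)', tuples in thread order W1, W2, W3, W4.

counter=3 r=(2,2,0,2) succ=(1,2,0,0) retry=(2,1,1,1)

(re-executing from step 5 with the substitution; state before step 5: counter=1 r=(0,1,0,0) succ=(1,0,0,0) retry=(0,0,0,0))
step 5 (W2 CAS): counter=2 r=(0,1,0,0) succ=(1,1,0,0) retry=(0,0,0,0)
step 6 (W2 CAS): counter=2 r=(0,1,0,0) succ=(1,1,0,0) retry=(0,1,0,0)
step 7 (W1 CAS): counter=2 r=(0,1,0,0) succ=(1,1,0,0) retry=(1,1,0,0)
step 8 (W2 LOAD): counter=2 r=(0,2,0,0) succ=(1,1,0,0) retry=(1,1,0,0)
step 9 (W3 CAS): counter=2 r=(0,2,0,0) succ=(1,1,0,0) retry=(1,1,1,0)
step 10 (W4 LOAD): counter=2 r=(0,2,0,2) succ=(1,1,0,0) retry=(1,1,1,0)
step 11 (W1 LOAD): counter=2 r=(2,2,0,2) succ=(1,1,0,0) retry=(1,1,1,0)
step 12 (W2 CAS): counter=3 r=(2,2,0,2) succ=(1,2,0,0) retry=(1,1,1,0)
step 13 (W4 CAS): counter=3 r=(2,2,0,2) succ=(1,2,0,0) retry=(1,1,1,1)
step 14 (W1 CAS): counter=3 r=(2,2,0,2) succ=(1,2,0,0) retry=(2,1,1,1)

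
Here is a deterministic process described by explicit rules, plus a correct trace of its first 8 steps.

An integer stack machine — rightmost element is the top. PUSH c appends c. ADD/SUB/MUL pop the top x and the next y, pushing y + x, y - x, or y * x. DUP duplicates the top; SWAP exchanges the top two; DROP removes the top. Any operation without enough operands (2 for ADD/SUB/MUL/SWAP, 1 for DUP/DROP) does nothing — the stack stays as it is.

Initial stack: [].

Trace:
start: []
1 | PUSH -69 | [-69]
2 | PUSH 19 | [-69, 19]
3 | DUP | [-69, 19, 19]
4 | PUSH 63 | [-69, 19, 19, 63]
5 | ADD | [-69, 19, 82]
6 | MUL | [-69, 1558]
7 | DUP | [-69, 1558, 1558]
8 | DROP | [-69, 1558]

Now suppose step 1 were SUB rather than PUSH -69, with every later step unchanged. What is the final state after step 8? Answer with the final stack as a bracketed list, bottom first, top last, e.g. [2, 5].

[1558]

(re-executing from step 1 with the substitution; state before step 1: [])
1 | SUB | []
2 | PUSH 19 | [19]
3 | DUP | [19, 19]
4 | PUSH 63 | [19, 19, 63]
5 | ADD | [19, 82]
6 | MUL | [1558]
7 | DUP | [1558, 1558]
8 | DROP | [1558]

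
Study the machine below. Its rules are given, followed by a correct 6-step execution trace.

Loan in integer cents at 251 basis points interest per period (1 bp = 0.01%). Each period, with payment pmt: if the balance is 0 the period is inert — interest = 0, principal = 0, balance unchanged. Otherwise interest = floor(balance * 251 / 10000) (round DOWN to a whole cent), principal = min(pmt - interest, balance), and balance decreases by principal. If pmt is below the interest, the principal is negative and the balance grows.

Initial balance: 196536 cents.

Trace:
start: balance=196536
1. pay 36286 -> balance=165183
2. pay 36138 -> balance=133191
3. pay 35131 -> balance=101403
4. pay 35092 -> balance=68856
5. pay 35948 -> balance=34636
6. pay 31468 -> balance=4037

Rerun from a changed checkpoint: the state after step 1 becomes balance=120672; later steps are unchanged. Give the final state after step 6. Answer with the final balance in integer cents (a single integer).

0

state after step 1 := balance=120672
2. pay 36138 -> balance=87562
3. pay 35131 -> balance=54628
4. pay 35092 -> balance=20907
5. pay 35948 -> balance=0
6. pay 31468 -> balance=0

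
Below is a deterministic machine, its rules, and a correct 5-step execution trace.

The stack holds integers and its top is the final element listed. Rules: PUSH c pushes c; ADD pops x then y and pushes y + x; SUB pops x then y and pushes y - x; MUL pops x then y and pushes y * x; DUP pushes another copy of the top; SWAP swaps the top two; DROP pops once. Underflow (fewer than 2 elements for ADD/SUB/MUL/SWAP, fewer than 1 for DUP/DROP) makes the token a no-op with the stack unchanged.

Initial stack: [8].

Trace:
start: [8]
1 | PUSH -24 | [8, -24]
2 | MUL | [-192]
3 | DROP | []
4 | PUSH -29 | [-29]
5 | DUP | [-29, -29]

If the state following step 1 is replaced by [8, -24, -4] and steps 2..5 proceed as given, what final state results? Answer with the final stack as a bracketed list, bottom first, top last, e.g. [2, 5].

[8, -29, -29]

state after step 1 := [8, -24, -4]
2 | MUL | [8, 96]
3 | DROP | [8]
4 | PUSH -29 | [8, -29]
5 | DUP | [8, -29, -29]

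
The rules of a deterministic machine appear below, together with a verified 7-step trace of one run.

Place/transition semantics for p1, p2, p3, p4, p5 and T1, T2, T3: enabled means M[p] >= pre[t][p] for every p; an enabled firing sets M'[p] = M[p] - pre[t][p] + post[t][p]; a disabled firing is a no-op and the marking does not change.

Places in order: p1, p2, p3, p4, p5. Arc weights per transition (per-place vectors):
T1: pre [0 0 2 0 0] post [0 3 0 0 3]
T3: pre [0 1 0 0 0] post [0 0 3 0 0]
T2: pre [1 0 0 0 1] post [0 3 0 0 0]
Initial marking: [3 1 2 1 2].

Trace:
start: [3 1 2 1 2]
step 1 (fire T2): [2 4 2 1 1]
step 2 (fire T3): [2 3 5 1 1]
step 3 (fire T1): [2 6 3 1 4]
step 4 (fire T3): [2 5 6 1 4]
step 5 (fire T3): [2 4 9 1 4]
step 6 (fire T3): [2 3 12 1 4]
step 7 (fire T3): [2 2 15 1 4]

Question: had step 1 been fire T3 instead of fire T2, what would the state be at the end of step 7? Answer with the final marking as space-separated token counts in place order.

3 0 12 1 5

(re-executing from step 1 with the substitution; state before step 1: [3 1 2 1 2])
step 1 (fire T3): [3 0 5 1 2]
step 2 (fire T3): [3 0 5 1 2]
step 3 (fire T1): [3 3 3 1 5]
step 4 (fire T3): [3 2 6 1 5]
step 5 (fire T3): [3 1 9 1 5]
step 6 (fire T3): [3 0 12 1 5]
step 7 (fire T3): [3 0 12 1 5]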